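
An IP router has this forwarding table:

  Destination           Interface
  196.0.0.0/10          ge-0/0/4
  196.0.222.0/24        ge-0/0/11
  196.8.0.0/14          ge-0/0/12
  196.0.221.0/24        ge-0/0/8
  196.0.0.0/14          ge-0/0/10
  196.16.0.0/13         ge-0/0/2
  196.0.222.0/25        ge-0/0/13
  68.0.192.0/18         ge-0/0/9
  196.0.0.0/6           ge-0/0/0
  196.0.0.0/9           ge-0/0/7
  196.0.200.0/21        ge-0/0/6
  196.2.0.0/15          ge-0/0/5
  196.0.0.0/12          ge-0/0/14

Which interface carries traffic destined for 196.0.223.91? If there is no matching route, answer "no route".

Routes whose prefix contains 196.0.223.91:
  196.0.0.0/6 (196.0.0.0 - 199.255.255.255) -> ge-0/0/0
  196.0.0.0/9 (196.0.0.0 - 196.127.255.255) -> ge-0/0/7
  196.0.0.0/10 (196.0.0.0 - 196.63.255.255) -> ge-0/0/4
  196.0.0.0/12 (196.0.0.0 - 196.15.255.255) -> ge-0/0/14
  196.0.0.0/14 (196.0.0.0 - 196.3.255.255) -> ge-0/0/10
More-specific entries that do NOT match:
  196.0.222.0/25 (196.0.222.0 - 196.0.222.127) does not contain 196.0.223.91
  196.0.222.0/24 (196.0.222.0 - 196.0.222.255) does not contain 196.0.223.91
  196.0.221.0/24 (196.0.221.0 - 196.0.221.255) does not contain 196.0.223.91
  196.0.200.0/21 (196.0.200.0 - 196.0.207.255) does not contain 196.0.223.91
  68.0.192.0/18 (68.0.192.0 - 68.0.255.255) does not contain 196.0.223.91
  196.2.0.0/15 (196.2.0.0 - 196.3.255.255) does not contain 196.0.223.91
Longest matching prefix is /14 -> interface ge-0/0/10.

ge-0/0/10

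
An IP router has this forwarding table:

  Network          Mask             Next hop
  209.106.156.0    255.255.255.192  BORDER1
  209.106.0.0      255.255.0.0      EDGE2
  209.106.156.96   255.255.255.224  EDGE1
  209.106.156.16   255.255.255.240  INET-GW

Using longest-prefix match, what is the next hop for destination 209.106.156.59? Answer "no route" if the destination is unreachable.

Routes whose prefix contains 209.106.156.59:
  209.106.0.0/16 (209.106.0.0 - 209.106.255.255) -> EDGE2
  209.106.156.0/26 (209.106.156.0 - 209.106.156.63) -> BORDER1
More-specific entries that do NOT match:
  209.106.156.16/28 (209.106.156.16 - 209.106.156.31) does not contain 209.106.156.59
  209.106.156.96/27 (209.106.156.96 - 209.106.156.127) does not contain 209.106.156.59
Longest matching prefix is /26 -> next hop BORDER1.

BORDER1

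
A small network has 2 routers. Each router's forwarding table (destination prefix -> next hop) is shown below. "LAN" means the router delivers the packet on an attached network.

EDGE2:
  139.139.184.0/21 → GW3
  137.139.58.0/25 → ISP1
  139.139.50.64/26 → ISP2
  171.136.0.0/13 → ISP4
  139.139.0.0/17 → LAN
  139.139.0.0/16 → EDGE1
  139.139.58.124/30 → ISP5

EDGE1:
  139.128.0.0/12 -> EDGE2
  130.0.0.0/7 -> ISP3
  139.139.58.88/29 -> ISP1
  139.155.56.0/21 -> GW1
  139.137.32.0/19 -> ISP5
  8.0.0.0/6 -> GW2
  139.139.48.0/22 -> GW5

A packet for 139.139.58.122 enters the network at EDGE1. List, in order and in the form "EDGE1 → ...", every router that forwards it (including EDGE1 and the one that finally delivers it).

EDGE1 → EDGE2

At EDGE1: longest match for 139.139.58.122 is 139.128.0.0/12 -> EDGE2
At EDGE2: longest match for 139.139.58.122 is 139.139.0.0/17 -> LAN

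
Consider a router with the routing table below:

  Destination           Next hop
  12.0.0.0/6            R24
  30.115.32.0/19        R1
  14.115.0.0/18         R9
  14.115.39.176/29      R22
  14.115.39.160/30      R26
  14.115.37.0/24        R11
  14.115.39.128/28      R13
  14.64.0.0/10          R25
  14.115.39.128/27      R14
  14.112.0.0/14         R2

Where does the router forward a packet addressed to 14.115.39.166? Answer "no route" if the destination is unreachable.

Routes whose prefix contains 14.115.39.166:
  12.0.0.0/6 (12.0.0.0 - 15.255.255.255) -> R24
  14.64.0.0/10 (14.64.0.0 - 14.127.255.255) -> R25
  14.112.0.0/14 (14.112.0.0 - 14.115.255.255) -> R2
  14.115.0.0/18 (14.115.0.0 - 14.115.63.255) -> R9
More-specific entries that do NOT match:
  14.115.39.160/30 (14.115.39.160 - 14.115.39.163) does not contain 14.115.39.166
  14.115.39.176/29 (14.115.39.176 - 14.115.39.183) does not contain 14.115.39.166
  14.115.39.128/28 (14.115.39.128 - 14.115.39.143) does not contain 14.115.39.166
  14.115.39.128/27 (14.115.39.128 - 14.115.39.159) does not contain 14.115.39.166
  14.115.37.0/24 (14.115.37.0 - 14.115.37.255) does not contain 14.115.39.166
  30.115.32.0/19 (30.115.32.0 - 30.115.63.255) does not contain 14.115.39.166
Longest matching prefix is /18 -> next hop R9.

R9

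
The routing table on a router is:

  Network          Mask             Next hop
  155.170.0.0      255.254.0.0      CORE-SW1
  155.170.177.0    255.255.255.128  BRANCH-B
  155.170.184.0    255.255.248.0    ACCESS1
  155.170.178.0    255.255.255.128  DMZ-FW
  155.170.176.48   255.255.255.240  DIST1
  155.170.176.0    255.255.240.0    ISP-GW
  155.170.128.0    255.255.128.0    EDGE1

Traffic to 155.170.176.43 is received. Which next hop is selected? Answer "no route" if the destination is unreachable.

ISP-GW

Routes whose prefix contains 155.170.176.43:
  155.170.0.0/15 (155.170.0.0 - 155.171.255.255) -> CORE-SW1
  155.170.128.0/17 (155.170.128.0 - 155.170.255.255) -> EDGE1
  155.170.176.0/20 (155.170.176.0 - 155.170.191.255) -> ISP-GW
More-specific entries that do NOT match:
  155.170.176.48/28 (155.170.176.48 - 155.170.176.63) does not contain 155.170.176.43
  155.170.177.0/25 (155.170.177.0 - 155.170.177.127) does not contain 155.170.176.43
  155.170.178.0/25 (155.170.178.0 - 155.170.178.127) does not contain 155.170.176.43
  155.170.184.0/21 (155.170.184.0 - 155.170.191.255) does not contain 155.170.176.43
Longest matching prefix is /20 -> next hop ISP-GW.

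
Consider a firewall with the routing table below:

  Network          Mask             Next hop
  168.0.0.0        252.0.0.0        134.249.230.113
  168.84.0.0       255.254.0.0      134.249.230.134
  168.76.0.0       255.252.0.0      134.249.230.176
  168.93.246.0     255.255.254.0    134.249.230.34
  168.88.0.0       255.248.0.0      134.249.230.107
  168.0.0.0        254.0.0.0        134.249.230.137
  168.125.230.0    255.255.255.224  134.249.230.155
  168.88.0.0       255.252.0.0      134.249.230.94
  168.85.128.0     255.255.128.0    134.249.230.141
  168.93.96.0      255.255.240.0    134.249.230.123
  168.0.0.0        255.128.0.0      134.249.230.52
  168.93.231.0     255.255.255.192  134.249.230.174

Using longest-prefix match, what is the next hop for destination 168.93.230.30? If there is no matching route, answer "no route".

134.249.230.107

Routes whose prefix contains 168.93.230.30:
  168.0.0.0/6 (168.0.0.0 - 171.255.255.255) -> 134.249.230.113
  168.0.0.0/7 (168.0.0.0 - 169.255.255.255) -> 134.249.230.137
  168.0.0.0/9 (168.0.0.0 - 168.127.255.255) -> 134.249.230.52
  168.88.0.0/13 (168.88.0.0 - 168.95.255.255) -> 134.249.230.107
More-specific entries that do NOT match:
  168.125.230.0/27 (168.125.230.0 - 168.125.230.31) does not contain 168.93.230.30
  168.93.231.0/26 (168.93.231.0 - 168.93.231.63) does not contain 168.93.230.30
  168.93.246.0/23 (168.93.246.0 - 168.93.247.255) does not contain 168.93.230.30
  168.93.96.0/20 (168.93.96.0 - 168.93.111.255) does not contain 168.93.230.30
  168.85.128.0/17 (168.85.128.0 - 168.85.255.255) does not contain 168.93.230.30
  168.84.0.0/15 (168.84.0.0 - 168.85.255.255) does not contain 168.93.230.30
  168.76.0.0/14 (168.76.0.0 - 168.79.255.255) does not contain 168.93.230.30
  168.88.0.0/14 (168.88.0.0 - 168.91.255.255) does not contain 168.93.230.30
Longest matching prefix is /13 -> next hop 134.249.230.107.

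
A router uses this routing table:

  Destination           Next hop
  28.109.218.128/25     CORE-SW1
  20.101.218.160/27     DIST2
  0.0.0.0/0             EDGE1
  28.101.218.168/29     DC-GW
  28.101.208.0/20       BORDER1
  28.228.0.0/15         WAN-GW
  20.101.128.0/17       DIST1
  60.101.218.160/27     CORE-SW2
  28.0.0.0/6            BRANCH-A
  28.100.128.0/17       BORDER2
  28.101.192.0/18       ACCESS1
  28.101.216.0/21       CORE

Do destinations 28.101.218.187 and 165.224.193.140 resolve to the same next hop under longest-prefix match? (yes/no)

28.101.218.187: longest match 28.101.216.0/21 -> CORE
165.224.193.140: longest match 0.0.0.0/0 -> EDGE1

no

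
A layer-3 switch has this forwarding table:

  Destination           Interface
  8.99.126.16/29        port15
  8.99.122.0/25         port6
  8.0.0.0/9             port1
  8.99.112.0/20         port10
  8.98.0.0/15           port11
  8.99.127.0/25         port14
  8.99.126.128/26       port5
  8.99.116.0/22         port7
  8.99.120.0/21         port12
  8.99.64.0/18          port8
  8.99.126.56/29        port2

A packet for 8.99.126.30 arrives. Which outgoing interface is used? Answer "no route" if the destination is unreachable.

Routes whose prefix contains 8.99.126.30:
  8.0.0.0/9 (8.0.0.0 - 8.127.255.255) -> port1
  8.98.0.0/15 (8.98.0.0 - 8.99.255.255) -> port11
  8.99.64.0/18 (8.99.64.0 - 8.99.127.255) -> port8
  8.99.112.0/20 (8.99.112.0 - 8.99.127.255) -> port10
  8.99.120.0/21 (8.99.120.0 - 8.99.127.255) -> port12
More-specific entries that do NOT match:
  8.99.126.16/29 (8.99.126.16 - 8.99.126.23) does not contain 8.99.126.30
  8.99.126.56/29 (8.99.126.56 - 8.99.126.63) does not contain 8.99.126.30
  8.99.126.128/26 (8.99.126.128 - 8.99.126.191) does not contain 8.99.126.30
  8.99.122.0/25 (8.99.122.0 - 8.99.122.127) does not contain 8.99.126.30
  8.99.127.0/25 (8.99.127.0 - 8.99.127.127) does not contain 8.99.126.30
  8.99.116.0/22 (8.99.116.0 - 8.99.119.255) does not contain 8.99.126.30
Longest matching prefix is /21 -> interface port12.

port12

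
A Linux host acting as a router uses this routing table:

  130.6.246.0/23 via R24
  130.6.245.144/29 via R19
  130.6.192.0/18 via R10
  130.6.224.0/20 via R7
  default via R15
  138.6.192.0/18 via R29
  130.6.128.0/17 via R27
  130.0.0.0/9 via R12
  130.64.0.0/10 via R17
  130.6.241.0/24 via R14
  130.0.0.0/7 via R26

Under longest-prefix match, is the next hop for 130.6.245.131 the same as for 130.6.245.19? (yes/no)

130.6.245.131: longest match 130.6.192.0/18 -> R10
130.6.245.19: longest match 130.6.192.0/18 -> R10

yes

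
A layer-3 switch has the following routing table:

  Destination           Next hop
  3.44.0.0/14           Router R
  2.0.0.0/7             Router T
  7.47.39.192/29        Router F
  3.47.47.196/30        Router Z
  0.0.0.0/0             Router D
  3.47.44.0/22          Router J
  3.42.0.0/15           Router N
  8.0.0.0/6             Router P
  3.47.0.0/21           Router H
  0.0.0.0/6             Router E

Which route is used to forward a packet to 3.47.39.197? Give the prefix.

Entries matching 3.47.39.197:
  0.0.0.0/0 (default, matches everything)
  0.0.0.0/6 (0.0.0.0 - 3.255.255.255)
  2.0.0.0/7 (2.0.0.0 - 3.255.255.255)
  3.44.0.0/14 (3.44.0.0 - 3.47.255.255)
Most specific is 3.44.0.0/14.

3.44.0.0/14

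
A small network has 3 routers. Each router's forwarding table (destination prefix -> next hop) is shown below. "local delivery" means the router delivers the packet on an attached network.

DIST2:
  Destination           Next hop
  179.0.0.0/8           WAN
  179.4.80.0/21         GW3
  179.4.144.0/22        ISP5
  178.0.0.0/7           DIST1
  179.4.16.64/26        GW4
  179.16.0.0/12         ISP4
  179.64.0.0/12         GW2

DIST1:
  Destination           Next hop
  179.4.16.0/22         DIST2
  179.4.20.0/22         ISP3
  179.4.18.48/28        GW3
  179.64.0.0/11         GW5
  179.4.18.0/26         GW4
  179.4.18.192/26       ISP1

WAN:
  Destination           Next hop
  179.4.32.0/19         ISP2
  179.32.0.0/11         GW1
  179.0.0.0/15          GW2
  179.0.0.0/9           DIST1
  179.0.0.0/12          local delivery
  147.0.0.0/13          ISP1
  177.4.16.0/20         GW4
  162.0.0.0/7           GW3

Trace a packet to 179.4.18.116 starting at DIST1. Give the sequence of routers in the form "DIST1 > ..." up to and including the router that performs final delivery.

At DIST1: longest match for 179.4.18.116 is 179.4.16.0/22 -> DIST2
At DIST2: longest match for 179.4.18.116 is 179.0.0.0/8 -> WAN
At WAN: longest match for 179.4.18.116 is 179.0.0.0/12 -> local delivery

DIST1 > DIST2 > WAN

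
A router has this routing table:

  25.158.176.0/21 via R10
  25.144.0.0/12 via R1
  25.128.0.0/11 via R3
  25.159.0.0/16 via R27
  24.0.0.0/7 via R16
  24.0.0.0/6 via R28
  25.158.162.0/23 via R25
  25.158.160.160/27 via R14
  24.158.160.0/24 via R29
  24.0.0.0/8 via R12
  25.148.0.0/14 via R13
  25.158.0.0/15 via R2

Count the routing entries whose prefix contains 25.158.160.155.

5

Prefixes containing 25.158.160.155:
  24.0.0.0/6 (24.0.0.0 - 27.255.255.255)
  24.0.0.0/7 (24.0.0.0 - 25.255.255.255)
  25.128.0.0/11 (25.128.0.0 - 25.159.255.255)
  25.144.0.0/12 (25.144.0.0 - 25.159.255.255)
  25.158.0.0/15 (25.158.0.0 - 25.159.255.255)
Total matching entries: 5.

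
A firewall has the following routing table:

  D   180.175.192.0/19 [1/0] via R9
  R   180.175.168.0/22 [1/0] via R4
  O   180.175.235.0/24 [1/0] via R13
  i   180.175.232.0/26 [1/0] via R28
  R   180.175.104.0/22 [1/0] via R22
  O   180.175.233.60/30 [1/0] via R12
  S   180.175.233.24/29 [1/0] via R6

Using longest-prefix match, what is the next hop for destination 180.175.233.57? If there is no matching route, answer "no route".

no route

No entry's prefix contains 180.175.233.57; there is no default route.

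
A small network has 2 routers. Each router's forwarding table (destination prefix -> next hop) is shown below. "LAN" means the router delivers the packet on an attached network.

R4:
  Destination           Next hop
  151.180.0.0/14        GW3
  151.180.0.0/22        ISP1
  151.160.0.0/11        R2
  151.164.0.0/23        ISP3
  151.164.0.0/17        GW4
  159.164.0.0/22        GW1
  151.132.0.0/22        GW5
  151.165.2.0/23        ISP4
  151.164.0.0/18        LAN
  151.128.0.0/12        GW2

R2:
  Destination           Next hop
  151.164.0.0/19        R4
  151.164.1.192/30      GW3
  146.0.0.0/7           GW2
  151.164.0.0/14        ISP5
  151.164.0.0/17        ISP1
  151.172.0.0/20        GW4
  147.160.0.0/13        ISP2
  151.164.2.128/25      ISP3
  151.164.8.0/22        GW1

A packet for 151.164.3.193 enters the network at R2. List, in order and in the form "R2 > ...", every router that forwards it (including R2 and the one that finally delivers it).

R2 > R4

At R2: longest match for 151.164.3.193 is 151.164.0.0/19 -> R4
At R4: longest match for 151.164.3.193 is 151.164.0.0/18 -> LAN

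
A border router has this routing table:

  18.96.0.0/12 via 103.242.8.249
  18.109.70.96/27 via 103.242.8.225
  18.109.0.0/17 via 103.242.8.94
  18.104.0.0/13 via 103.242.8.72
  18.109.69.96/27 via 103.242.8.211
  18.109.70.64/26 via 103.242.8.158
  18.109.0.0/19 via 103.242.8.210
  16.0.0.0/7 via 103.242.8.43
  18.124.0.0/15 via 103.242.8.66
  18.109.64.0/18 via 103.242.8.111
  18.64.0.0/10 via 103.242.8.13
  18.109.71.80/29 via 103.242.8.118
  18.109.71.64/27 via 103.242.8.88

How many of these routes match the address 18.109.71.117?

Prefixes containing 18.109.71.117:
  18.64.0.0/10 (18.64.0.0 - 18.127.255.255)
  18.96.0.0/12 (18.96.0.0 - 18.111.255.255)
  18.104.0.0/13 (18.104.0.0 - 18.111.255.255)
  18.109.0.0/17 (18.109.0.0 - 18.109.127.255)
  18.109.64.0/18 (18.109.64.0 - 18.109.127.255)
Total matching entries: 5.

5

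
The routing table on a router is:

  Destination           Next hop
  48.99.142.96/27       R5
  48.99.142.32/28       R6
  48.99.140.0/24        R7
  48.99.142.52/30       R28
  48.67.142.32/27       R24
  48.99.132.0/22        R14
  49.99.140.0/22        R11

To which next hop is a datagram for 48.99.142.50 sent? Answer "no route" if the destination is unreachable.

No entry's prefix contains 48.99.142.50; there is no default route.

no route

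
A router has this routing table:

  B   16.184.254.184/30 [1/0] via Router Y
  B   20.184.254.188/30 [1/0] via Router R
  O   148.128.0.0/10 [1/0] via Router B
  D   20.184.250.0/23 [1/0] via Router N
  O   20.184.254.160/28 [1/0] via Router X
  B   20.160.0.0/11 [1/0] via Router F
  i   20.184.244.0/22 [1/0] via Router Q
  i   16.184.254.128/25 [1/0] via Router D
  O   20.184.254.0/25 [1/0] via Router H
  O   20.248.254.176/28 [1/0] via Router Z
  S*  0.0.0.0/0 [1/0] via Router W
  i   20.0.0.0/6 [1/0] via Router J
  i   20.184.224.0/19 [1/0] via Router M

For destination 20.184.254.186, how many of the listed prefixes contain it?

4

Prefixes containing 20.184.254.186:
  0.0.0.0/0 (default, matches everything)
  20.0.0.0/6 (20.0.0.0 - 23.255.255.255)
  20.160.0.0/11 (20.160.0.0 - 20.191.255.255)
  20.184.224.0/19 (20.184.224.0 - 20.184.255.255)
Total matching entries: 4.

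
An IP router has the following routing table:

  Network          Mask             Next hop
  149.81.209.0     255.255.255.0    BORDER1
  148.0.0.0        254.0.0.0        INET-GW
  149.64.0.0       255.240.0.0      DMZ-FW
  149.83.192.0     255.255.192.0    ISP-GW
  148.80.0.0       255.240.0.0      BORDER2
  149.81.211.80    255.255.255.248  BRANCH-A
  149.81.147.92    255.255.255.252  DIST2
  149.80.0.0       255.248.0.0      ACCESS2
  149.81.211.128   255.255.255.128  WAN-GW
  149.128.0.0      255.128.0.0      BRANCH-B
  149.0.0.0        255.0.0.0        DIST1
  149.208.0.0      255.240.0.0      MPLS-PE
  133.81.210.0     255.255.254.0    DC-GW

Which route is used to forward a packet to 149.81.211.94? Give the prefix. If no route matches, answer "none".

Entries matching 149.81.211.94:
  148.0.0.0/7 (148.0.0.0 - 149.255.255.255)
  149.0.0.0/8 (149.0.0.0 - 149.255.255.255)
  149.80.0.0/13 (149.80.0.0 - 149.87.255.255)
Most specific is 149.80.0.0/13.

149.80.0.0/13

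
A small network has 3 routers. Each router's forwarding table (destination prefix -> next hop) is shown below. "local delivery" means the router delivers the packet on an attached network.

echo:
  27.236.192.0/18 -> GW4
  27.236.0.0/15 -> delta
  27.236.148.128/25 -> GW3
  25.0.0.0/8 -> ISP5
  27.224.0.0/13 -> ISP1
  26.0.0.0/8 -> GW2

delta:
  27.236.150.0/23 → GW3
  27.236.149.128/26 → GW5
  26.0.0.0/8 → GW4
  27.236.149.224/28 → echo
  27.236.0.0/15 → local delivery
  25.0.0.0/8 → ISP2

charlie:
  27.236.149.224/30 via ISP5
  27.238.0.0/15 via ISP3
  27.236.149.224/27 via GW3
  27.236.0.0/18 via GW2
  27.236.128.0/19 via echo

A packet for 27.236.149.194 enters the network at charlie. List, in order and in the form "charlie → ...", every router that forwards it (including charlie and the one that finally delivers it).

charlie → echo → delta

At charlie: longest match for 27.236.149.194 is 27.236.128.0/19 -> echo
At echo: longest match for 27.236.149.194 is 27.236.0.0/15 -> delta
At delta: longest match for 27.236.149.194 is 27.236.0.0/15 -> local delivery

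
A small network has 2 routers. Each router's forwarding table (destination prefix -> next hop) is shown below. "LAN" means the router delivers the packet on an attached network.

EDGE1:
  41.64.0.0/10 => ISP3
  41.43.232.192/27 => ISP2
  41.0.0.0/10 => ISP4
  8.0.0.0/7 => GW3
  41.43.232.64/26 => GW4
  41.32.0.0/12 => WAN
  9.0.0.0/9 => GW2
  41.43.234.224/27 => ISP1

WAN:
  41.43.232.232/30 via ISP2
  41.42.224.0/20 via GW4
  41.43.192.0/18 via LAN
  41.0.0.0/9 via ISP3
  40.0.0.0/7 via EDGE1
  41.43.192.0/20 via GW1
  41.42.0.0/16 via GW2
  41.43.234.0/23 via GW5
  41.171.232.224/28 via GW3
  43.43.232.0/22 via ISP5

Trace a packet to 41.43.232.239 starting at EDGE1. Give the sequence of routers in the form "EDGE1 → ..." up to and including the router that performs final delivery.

At EDGE1: longest match for 41.43.232.239 is 41.32.0.0/12 -> WAN
At WAN: longest match for 41.43.232.239 is 41.43.192.0/18 -> LAN

EDGE1 → WAN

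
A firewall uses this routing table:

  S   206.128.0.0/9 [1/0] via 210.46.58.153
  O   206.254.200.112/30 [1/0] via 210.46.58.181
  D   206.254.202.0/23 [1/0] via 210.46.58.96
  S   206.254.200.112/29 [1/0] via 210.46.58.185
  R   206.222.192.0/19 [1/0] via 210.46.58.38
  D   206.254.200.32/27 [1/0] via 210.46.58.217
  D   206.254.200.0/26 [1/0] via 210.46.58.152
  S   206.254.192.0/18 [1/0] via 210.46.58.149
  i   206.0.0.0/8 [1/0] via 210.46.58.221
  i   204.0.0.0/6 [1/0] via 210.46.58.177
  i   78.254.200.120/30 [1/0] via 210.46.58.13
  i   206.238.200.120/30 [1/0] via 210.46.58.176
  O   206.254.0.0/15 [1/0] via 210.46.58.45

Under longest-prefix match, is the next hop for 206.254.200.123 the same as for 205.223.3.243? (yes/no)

206.254.200.123: longest match 206.254.192.0/18 -> 210.46.58.149
205.223.3.243: longest match 204.0.0.0/6 -> 210.46.58.177

no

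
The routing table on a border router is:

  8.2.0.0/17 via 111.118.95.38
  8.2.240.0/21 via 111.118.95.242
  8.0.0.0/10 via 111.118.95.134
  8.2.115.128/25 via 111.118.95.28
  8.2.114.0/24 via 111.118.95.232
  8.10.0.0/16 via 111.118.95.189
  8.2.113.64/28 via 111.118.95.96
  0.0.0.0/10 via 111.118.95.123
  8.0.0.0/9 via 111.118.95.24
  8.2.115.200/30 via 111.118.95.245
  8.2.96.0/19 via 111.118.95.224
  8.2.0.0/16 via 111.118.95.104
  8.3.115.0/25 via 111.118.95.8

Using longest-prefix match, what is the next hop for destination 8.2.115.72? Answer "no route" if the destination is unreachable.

Routes whose prefix contains 8.2.115.72:
  8.0.0.0/9 (8.0.0.0 - 8.127.255.255) -> 111.118.95.24
  8.0.0.0/10 (8.0.0.0 - 8.63.255.255) -> 111.118.95.134
  8.2.0.0/16 (8.2.0.0 - 8.2.255.255) -> 111.118.95.104
  8.2.0.0/17 (8.2.0.0 - 8.2.127.255) -> 111.118.95.38
  8.2.96.0/19 (8.2.96.0 - 8.2.127.255) -> 111.118.95.224
More-specific entries that do NOT match:
  8.2.115.200/30 (8.2.115.200 - 8.2.115.203) does not contain 8.2.115.72
  8.2.113.64/28 (8.2.113.64 - 8.2.113.79) does not contain 8.2.115.72
  8.2.115.128/25 (8.2.115.128 - 8.2.115.255) does not contain 8.2.115.72
  8.3.115.0/25 (8.3.115.0 - 8.3.115.127) does not contain 8.2.115.72
  8.2.114.0/24 (8.2.114.0 - 8.2.114.255) does not contain 8.2.115.72
  8.2.240.0/21 (8.2.240.0 - 8.2.247.255) does not contain 8.2.115.72
Longest matching prefix is /19 -> next hop 111.118.95.224.

111.118.95.224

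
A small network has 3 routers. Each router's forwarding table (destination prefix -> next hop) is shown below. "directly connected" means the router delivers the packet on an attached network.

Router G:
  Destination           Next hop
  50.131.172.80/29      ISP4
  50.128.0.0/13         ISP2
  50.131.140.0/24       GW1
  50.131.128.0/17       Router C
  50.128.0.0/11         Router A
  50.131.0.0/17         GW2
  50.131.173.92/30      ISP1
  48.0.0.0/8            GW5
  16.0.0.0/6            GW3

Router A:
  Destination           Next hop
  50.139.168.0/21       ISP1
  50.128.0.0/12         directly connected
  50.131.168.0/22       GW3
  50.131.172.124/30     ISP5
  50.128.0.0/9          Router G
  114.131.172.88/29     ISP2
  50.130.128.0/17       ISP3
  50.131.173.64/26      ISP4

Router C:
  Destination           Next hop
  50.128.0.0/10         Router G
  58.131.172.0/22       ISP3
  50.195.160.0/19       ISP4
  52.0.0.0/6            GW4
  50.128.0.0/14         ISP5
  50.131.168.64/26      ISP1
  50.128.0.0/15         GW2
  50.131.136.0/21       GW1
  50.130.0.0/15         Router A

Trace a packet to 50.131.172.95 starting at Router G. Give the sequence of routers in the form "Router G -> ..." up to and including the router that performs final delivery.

At Router G: longest match for 50.131.172.95 is 50.131.128.0/17 -> Router C
At Router C: longest match for 50.131.172.95 is 50.130.0.0/15 -> Router A
At Router A: longest match for 50.131.172.95 is 50.128.0.0/12 -> directly connected

Router G -> Router C -> Router A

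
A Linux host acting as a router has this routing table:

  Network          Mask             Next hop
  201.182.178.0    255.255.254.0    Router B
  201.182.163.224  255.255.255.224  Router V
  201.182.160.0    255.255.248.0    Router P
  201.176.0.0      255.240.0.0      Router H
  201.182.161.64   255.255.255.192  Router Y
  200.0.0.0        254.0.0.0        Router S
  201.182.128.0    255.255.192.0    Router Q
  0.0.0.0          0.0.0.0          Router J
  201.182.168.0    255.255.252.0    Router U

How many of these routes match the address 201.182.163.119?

Prefixes containing 201.182.163.119:
  0.0.0.0/0 (default, matches everything)
  200.0.0.0/7 (200.0.0.0 - 201.255.255.255)
  201.176.0.0/12 (201.176.0.0 - 201.191.255.255)
  201.182.128.0/18 (201.182.128.0 - 201.182.191.255)
  201.182.160.0/21 (201.182.160.0 - 201.182.167.255)
Total matching entries: 5.

5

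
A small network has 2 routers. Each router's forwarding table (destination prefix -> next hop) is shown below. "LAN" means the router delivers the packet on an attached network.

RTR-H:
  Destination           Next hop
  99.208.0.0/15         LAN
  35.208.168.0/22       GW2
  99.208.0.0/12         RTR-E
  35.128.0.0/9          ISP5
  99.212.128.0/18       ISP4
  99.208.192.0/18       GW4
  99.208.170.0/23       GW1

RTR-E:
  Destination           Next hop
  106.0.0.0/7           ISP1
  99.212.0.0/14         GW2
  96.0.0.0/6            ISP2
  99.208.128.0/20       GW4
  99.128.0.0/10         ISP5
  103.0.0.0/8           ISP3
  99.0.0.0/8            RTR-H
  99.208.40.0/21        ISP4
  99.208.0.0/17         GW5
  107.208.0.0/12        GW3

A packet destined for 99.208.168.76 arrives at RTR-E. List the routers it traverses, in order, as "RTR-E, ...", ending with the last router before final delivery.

RTR-E, RTR-H

At RTR-E: longest match for 99.208.168.76 is 99.0.0.0/8 -> RTR-H
At RTR-H: longest match for 99.208.168.76 is 99.208.0.0/15 -> LAN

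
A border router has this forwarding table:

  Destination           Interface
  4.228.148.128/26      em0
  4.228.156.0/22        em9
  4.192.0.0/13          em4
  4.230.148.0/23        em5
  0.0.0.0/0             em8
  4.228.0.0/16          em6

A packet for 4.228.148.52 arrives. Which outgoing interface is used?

Routes whose prefix contains 4.228.148.52:
  0.0.0.0/0 (default, matches everything) -> em8
  4.228.0.0/16 (4.228.0.0 - 4.228.255.255) -> em6
More-specific entries that do NOT match:
  4.228.148.128/26 (4.228.148.128 - 4.228.148.191) does not contain 4.228.148.52
  4.230.148.0/23 (4.230.148.0 - 4.230.149.255) does not contain 4.228.148.52
  4.228.156.0/22 (4.228.156.0 - 4.228.159.255) does not contain 4.228.148.52
Longest matching prefix is /16 -> interface em6.

em6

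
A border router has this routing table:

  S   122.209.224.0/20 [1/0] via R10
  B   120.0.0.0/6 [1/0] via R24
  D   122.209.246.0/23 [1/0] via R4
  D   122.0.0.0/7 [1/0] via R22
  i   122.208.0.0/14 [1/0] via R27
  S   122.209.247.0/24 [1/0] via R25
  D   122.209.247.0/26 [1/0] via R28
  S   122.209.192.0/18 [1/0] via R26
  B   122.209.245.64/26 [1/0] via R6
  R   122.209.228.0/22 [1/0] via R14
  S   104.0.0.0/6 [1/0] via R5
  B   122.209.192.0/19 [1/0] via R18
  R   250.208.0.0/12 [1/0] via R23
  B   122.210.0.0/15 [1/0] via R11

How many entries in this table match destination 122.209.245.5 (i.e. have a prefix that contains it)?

4

Prefixes containing 122.209.245.5:
  120.0.0.0/6 (120.0.0.0 - 123.255.255.255)
  122.0.0.0/7 (122.0.0.0 - 123.255.255.255)
  122.208.0.0/14 (122.208.0.0 - 122.211.255.255)
  122.209.192.0/18 (122.209.192.0 - 122.209.255.255)
Total matching entries: 4.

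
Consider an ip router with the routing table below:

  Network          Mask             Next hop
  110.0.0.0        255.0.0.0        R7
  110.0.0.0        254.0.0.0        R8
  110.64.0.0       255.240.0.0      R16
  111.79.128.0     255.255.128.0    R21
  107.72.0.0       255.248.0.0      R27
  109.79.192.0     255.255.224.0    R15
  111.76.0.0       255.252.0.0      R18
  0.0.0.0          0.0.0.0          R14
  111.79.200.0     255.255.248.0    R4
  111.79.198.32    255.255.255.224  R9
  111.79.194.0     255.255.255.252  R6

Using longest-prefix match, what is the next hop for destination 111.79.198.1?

Routes whose prefix contains 111.79.198.1:
  0.0.0.0/0 (default, matches everything) -> R14
  110.0.0.0/7 (110.0.0.0 - 111.255.255.255) -> R8
  111.76.0.0/14 (111.76.0.0 - 111.79.255.255) -> R18
  111.79.128.0/17 (111.79.128.0 - 111.79.255.255) -> R21
More-specific entries that do NOT match:
  111.79.194.0/30 (111.79.194.0 - 111.79.194.3) does not contain 111.79.198.1
  111.79.198.32/27 (111.79.198.32 - 111.79.198.63) does not contain 111.79.198.1
  111.79.200.0/21 (111.79.200.0 - 111.79.207.255) does not contain 111.79.198.1
  109.79.192.0/19 (109.79.192.0 - 109.79.223.255) does not contain 111.79.198.1
Longest matching prefix is /17 -> next hop R21.

R21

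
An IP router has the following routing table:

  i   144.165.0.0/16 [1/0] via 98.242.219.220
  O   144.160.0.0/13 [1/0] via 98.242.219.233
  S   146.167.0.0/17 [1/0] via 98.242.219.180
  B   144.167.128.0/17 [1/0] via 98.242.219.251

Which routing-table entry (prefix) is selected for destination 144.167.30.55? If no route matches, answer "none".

144.160.0.0/13

Entries matching 144.167.30.55:
  144.160.0.0/13 (144.160.0.0 - 144.167.255.255)
Most specific is 144.160.0.0/13.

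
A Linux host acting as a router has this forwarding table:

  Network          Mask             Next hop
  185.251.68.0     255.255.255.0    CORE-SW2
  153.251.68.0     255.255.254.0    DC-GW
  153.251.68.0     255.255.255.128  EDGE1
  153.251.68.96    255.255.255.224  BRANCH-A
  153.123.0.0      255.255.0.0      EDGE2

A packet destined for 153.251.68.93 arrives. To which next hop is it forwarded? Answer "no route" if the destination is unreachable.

Routes whose prefix contains 153.251.68.93:
  153.251.68.0/23 (153.251.68.0 - 153.251.69.255) -> DC-GW
  153.251.68.0/25 (153.251.68.0 - 153.251.68.127) -> EDGE1
More-specific entries that do NOT match:
  153.251.68.96/27 (153.251.68.96 - 153.251.68.127) does not contain 153.251.68.93
Longest matching prefix is /25 -> next hop EDGE1.

EDGE1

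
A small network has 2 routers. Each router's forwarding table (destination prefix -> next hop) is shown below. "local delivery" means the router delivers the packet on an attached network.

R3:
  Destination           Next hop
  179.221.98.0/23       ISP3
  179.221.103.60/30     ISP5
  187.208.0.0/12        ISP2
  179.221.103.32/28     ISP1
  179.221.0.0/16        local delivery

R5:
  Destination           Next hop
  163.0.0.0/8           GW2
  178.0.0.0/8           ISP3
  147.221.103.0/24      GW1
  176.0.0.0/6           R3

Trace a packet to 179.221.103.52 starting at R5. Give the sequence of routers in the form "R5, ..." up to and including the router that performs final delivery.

At R5: longest match for 179.221.103.52 is 176.0.0.0/6 -> R3
At R3: longest match for 179.221.103.52 is 179.221.0.0/16 -> local delivery

R5, R3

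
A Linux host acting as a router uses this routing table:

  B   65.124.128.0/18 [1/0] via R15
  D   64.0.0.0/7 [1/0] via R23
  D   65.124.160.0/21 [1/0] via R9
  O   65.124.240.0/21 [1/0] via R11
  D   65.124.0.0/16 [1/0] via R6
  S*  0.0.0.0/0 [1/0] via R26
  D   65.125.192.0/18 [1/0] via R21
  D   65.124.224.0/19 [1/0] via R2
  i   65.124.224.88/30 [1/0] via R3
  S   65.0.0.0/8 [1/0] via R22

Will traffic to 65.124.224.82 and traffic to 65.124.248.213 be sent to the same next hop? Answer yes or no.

65.124.224.82: longest match 65.124.224.0/19 -> R2
65.124.248.213: longest match 65.124.224.0/19 -> R2

yes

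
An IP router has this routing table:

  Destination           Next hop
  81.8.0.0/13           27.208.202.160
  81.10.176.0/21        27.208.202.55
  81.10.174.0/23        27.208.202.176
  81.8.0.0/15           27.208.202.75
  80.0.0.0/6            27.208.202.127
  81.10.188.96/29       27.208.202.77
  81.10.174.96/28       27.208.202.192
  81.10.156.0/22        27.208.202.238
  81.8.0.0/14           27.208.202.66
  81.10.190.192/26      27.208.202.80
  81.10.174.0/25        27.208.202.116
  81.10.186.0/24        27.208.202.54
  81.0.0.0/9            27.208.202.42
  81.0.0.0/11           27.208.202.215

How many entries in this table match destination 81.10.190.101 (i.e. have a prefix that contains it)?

5

Prefixes containing 81.10.190.101:
  80.0.0.0/6 (80.0.0.0 - 83.255.255.255)
  81.0.0.0/9 (81.0.0.0 - 81.127.255.255)
  81.0.0.0/11 (81.0.0.0 - 81.31.255.255)
  81.8.0.0/13 (81.8.0.0 - 81.15.255.255)
  81.8.0.0/14 (81.8.0.0 - 81.11.255.255)
Total matching entries: 5.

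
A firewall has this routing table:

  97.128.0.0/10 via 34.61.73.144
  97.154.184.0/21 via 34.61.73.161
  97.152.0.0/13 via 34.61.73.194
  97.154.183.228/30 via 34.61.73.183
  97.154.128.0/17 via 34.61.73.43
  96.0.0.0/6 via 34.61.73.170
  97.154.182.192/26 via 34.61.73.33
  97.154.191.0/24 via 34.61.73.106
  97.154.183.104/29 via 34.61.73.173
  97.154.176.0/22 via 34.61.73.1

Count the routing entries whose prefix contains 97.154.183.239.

4

Prefixes containing 97.154.183.239:
  96.0.0.0/6 (96.0.0.0 - 99.255.255.255)
  97.128.0.0/10 (97.128.0.0 - 97.191.255.255)
  97.152.0.0/13 (97.152.0.0 - 97.159.255.255)
  97.154.128.0/17 (97.154.128.0 - 97.154.255.255)
Total matching entries: 4.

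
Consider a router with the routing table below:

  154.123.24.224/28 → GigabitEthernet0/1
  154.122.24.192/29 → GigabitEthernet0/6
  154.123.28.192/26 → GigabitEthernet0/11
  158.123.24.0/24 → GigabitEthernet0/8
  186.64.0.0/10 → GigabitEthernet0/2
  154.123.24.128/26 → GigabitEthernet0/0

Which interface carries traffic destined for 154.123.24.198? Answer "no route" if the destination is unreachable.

no route

No entry's prefix contains 154.123.24.198; there is no default route.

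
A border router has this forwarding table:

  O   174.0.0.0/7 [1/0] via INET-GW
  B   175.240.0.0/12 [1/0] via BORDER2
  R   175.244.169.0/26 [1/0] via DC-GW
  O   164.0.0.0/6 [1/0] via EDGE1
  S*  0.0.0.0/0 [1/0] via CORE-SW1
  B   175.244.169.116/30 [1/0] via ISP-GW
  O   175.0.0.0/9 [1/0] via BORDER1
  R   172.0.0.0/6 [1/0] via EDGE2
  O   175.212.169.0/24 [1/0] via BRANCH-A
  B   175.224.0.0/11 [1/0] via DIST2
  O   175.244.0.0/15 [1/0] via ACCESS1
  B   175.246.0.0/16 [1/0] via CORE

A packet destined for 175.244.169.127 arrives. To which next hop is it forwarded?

Routes whose prefix contains 175.244.169.127:
  0.0.0.0/0 (default, matches everything) -> CORE-SW1
  172.0.0.0/6 (172.0.0.0 - 175.255.255.255) -> EDGE2
  174.0.0.0/7 (174.0.0.0 - 175.255.255.255) -> INET-GW
  175.224.0.0/11 (175.224.0.0 - 175.255.255.255) -> DIST2
  175.240.0.0/12 (175.240.0.0 - 175.255.255.255) -> BORDER2
  175.244.0.0/15 (175.244.0.0 - 175.245.255.255) -> ACCESS1
More-specific entries that do NOT match:
  175.244.169.116/30 (175.244.169.116 - 175.244.169.119) does not contain 175.244.169.127
  175.244.169.0/26 (175.244.169.0 - 175.244.169.63) does not contain 175.244.169.127
  175.212.169.0/24 (175.212.169.0 - 175.212.169.255) does not contain 175.244.169.127
  175.246.0.0/16 (175.246.0.0 - 175.246.255.255) does not contain 175.244.169.127
Longest matching prefix is /15 -> next hop ACCESS1.

ACCESS1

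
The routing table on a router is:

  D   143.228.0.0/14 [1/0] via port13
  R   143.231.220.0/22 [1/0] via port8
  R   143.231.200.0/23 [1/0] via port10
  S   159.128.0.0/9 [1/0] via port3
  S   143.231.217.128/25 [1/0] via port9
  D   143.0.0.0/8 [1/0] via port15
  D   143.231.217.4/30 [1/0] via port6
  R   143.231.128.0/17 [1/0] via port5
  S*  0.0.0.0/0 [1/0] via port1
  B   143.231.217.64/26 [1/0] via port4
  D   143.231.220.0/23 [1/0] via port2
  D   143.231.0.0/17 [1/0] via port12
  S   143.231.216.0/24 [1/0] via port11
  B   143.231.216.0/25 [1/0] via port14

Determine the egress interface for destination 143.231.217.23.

port5

Routes whose prefix contains 143.231.217.23:
  0.0.0.0/0 (default, matches everything) -> port1
  143.0.0.0/8 (143.0.0.0 - 143.255.255.255) -> port15
  143.228.0.0/14 (143.228.0.0 - 143.231.255.255) -> port13
  143.231.128.0/17 (143.231.128.0 - 143.231.255.255) -> port5
More-specific entries that do NOT match:
  143.231.217.4/30 (143.231.217.4 - 143.231.217.7) does not contain 143.231.217.23
  143.231.217.64/26 (143.231.217.64 - 143.231.217.127) does not contain 143.231.217.23
  143.231.217.128/25 (143.231.217.128 - 143.231.217.255) does not contain 143.231.217.23
  143.231.216.0/25 (143.231.216.0 - 143.231.216.127) does not contain 143.231.217.23
  143.231.216.0/24 (143.231.216.0 - 143.231.216.255) does not contain 143.231.217.23
  143.231.200.0/23 (143.231.200.0 - 143.231.201.255) does not contain 143.231.217.23
  143.231.220.0/23 (143.231.220.0 - 143.231.221.255) does not contain 143.231.217.23
  143.231.220.0/22 (143.231.220.0 - 143.231.223.255) does not contain 143.231.217.23
Longest matching prefix is /17 -> interface port5.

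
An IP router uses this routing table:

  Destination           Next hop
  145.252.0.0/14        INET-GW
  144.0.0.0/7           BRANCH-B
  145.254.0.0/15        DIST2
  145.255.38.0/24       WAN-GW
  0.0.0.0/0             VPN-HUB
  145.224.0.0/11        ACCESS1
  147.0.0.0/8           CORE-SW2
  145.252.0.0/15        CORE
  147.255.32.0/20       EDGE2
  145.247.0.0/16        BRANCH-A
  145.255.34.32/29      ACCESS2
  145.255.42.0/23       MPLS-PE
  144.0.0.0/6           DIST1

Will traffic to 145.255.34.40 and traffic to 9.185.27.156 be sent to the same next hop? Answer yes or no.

145.255.34.40: longest match 145.254.0.0/15 -> DIST2
9.185.27.156: longest match 0.0.0.0/0 -> VPN-HUB

no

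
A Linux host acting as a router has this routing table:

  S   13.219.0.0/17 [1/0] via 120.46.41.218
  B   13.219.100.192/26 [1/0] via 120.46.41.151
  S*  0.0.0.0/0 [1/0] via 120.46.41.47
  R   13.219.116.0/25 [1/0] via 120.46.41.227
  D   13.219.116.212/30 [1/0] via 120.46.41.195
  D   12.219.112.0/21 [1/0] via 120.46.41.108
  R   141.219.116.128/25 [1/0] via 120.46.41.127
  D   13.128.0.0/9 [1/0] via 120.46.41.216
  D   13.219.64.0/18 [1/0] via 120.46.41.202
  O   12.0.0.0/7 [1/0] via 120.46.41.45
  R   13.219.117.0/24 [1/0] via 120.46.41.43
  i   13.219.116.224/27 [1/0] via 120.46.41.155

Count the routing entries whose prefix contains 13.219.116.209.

5

Prefixes containing 13.219.116.209:
  0.0.0.0/0 (default, matches everything)
  12.0.0.0/7 (12.0.0.0 - 13.255.255.255)
  13.128.0.0/9 (13.128.0.0 - 13.255.255.255)
  13.219.0.0/17 (13.219.0.0 - 13.219.127.255)
  13.219.64.0/18 (13.219.64.0 - 13.219.127.255)
Total matching entries: 5.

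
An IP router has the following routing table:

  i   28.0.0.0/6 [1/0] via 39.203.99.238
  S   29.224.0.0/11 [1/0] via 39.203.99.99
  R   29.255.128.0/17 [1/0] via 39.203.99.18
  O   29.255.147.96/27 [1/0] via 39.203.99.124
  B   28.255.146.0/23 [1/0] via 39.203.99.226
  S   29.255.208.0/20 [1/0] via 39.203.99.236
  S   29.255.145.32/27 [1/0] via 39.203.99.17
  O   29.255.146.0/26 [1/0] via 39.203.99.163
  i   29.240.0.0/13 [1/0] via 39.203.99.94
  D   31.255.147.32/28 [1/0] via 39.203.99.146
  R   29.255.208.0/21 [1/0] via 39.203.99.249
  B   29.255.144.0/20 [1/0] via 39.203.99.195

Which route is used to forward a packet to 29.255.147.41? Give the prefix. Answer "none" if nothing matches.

Entries matching 29.255.147.41:
  28.0.0.0/6 (28.0.0.0 - 31.255.255.255)
  29.224.0.0/11 (29.224.0.0 - 29.255.255.255)
  29.255.128.0/17 (29.255.128.0 - 29.255.255.255)
  29.255.144.0/20 (29.255.144.0 - 29.255.159.255)
Most specific is 29.255.144.0/20.

29.255.144.0/20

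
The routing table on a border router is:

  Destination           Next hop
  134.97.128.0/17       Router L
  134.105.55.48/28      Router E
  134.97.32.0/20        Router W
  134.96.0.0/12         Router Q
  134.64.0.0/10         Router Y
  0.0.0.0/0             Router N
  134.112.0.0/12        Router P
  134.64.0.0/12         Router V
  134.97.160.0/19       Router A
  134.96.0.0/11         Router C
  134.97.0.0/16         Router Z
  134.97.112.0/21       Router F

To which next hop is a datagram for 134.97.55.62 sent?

Routes whose prefix contains 134.97.55.62:
  0.0.0.0/0 (default, matches everything) -> Router N
  134.64.0.0/10 (134.64.0.0 - 134.127.255.255) -> Router Y
  134.96.0.0/11 (134.96.0.0 - 134.127.255.255) -> Router C
  134.96.0.0/12 (134.96.0.0 - 134.111.255.255) -> Router Q
  134.97.0.0/16 (134.97.0.0 - 134.97.255.255) -> Router Z
More-specific entries that do NOT match:
  134.105.55.48/28 (134.105.55.48 - 134.105.55.63) does not contain 134.97.55.62
  134.97.112.0/21 (134.97.112.0 - 134.97.119.255) does not contain 134.97.55.62
  134.97.32.0/20 (134.97.32.0 - 134.97.47.255) does not contain 134.97.55.62
  134.97.160.0/19 (134.97.160.0 - 134.97.191.255) does not contain 134.97.55.62
  134.97.128.0/17 (134.97.128.0 - 134.97.255.255) does not contain 134.97.55.62
Longest matching prefix is /16 -> next hop Router Z.

Router Z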